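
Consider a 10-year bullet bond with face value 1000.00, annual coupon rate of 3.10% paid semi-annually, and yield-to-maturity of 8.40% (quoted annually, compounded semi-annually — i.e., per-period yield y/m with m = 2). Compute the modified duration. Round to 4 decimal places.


Answer: Modified duration = 7.9289

Derivation:
Coupon per period c = face * coupon_rate / m = 15.500000
Periods per year m = 2; per-period yield y/m = 0.042000
Number of cashflows N = 20
Cashflows (t years, CF_t, discount factor 1/(1+y/m)^(m*t), PV):
  t = 0.5000: CF_t = 15.500000, DF = 0.959693, PV = 14.875240
  t = 1.0000: CF_t = 15.500000, DF = 0.921010, PV = 14.275662
  t = 1.5000: CF_t = 15.500000, DF = 0.883887, PV = 13.700252
  t = 2.0000: CF_t = 15.500000, DF = 0.848260, PV = 13.148034
  t = 2.5000: CF_t = 15.500000, DF = 0.814069, PV = 12.618075
  t = 3.0000: CF_t = 15.500000, DF = 0.781257, PV = 12.109477
  t = 3.5000: CF_t = 15.500000, DF = 0.749766, PV = 11.621379
  t = 4.0000: CF_t = 15.500000, DF = 0.719545, PV = 11.152955
  t = 4.5000: CF_t = 15.500000, DF = 0.690543, PV = 10.703412
  t = 5.0000: CF_t = 15.500000, DF = 0.662709, PV = 10.271988
  t = 5.5000: CF_t = 15.500000, DF = 0.635997, PV = 9.857954
  t = 6.0000: CF_t = 15.500000, DF = 0.610362, PV = 9.460608
  t = 6.5000: CF_t = 15.500000, DF = 0.585760, PV = 9.079279
  t = 7.0000: CF_t = 15.500000, DF = 0.562150, PV = 8.713319
  t = 7.5000: CF_t = 15.500000, DF = 0.539491, PV = 8.362111
  t = 8.0000: CF_t = 15.500000, DF = 0.517746, PV = 8.025058
  t = 8.5000: CF_t = 15.500000, DF = 0.496877, PV = 7.701591
  t = 9.0000: CF_t = 15.500000, DF = 0.476849, PV = 7.391163
  t = 9.5000: CF_t = 15.500000, DF = 0.457629, PV = 7.093246
  t = 10.0000: CF_t = 1015.500000, DF = 0.439183, PV = 445.990439
Price P = sum_t PV_t = 646.151242
First compute Macaulay numerator sum_t t * PV_t:
  t * PV_t at t = 0.5000: 7.437620
  t * PV_t at t = 1.0000: 14.275662
  t * PV_t at t = 1.5000: 20.550377
  t * PV_t at t = 2.0000: 26.296068
  t * PV_t at t = 2.5000: 31.545187
  t * PV_t at t = 3.0000: 36.328431
  t * PV_t at t = 3.5000: 40.674827
  t * PV_t at t = 4.0000: 44.611820
  t * PV_t at t = 4.5000: 48.165352
  t * PV_t at t = 5.0000: 51.359941
  t * PV_t at t = 5.5000: 54.218747
  t * PV_t at t = 6.0000: 56.763651
  t * PV_t at t = 6.5000: 59.015312
  t * PV_t at t = 7.0000: 60.993236
  t * PV_t at t = 7.5000: 62.715830
  t * PV_t at t = 8.0000: 64.200466
  t * PV_t at t = 8.5000: 65.463527
  t * PV_t at t = 9.0000: 66.520463
  t * PV_t at t = 9.5000: 67.385839
  t * PV_t at t = 10.0000: 4459.904389
Macaulay duration D = 5338.426747 / 646.151242 = 8.261884
Modified duration = D / (1 + y/m) = 8.261884 / (1 + 0.042000) = 7.928872


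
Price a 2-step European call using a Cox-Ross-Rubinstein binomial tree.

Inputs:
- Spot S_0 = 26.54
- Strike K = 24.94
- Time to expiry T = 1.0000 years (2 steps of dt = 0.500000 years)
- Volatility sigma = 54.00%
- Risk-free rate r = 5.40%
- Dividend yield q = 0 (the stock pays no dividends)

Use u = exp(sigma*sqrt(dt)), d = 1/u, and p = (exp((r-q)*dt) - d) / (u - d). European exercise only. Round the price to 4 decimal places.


dt = T/N = 0.500000
u = exp(sigma*sqrt(dt)) = 1.464974; d = 1/u = 0.682606
p = (exp((r-q)*dt) - d) / (u - d) = 0.440664
Discount per step: exp(-r*dt) = 0.973361
Stock lattice S(k, i) with i counting down-moves:
  k=0: S(0,0) = 26.5400
  k=1: S(1,0) = 38.8804; S(1,1) = 18.1164
  k=2: S(2,0) = 56.9588; S(2,1) = 26.5400; S(2,2) = 12.3663
Terminal payoffs V(N, i) = max(S_T - K, 0):
  V(2,0) = 32.018809; V(2,1) = 1.600000; V(2,2) = 0.000000
Backward induction: V(k, i) = exp(-r*dt) * [p * V(k+1, i) + (1-p) * V(k+1, i+1)].
  V(1,0) = exp(-r*dt) * [p*32.018809 + (1-p)*1.600000] = 14.604787
  V(1,1) = exp(-r*dt) * [p*1.600000 + (1-p)*0.000000] = 0.686281
  V(0,0) = exp(-r*dt) * [p*14.604787 + (1-p)*0.686281] = 6.638004

Answer: Price = V(0,0) = 6.6380


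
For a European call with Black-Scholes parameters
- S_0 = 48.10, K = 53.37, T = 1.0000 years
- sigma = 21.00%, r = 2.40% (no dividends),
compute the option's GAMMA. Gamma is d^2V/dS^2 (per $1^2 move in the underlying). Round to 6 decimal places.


Answer: Gamma = 0.038021

Derivation:
d1 = -0.2757933964; d2 = -0.4857933964
phi(d1) = 0.3840549906; exp(-qT) = 1.0000000000; exp(-rT) = 0.9762857098
Gamma = exp(-qT) * phi(d1) / (S * sigma * sqrt(T)) = 1.0000000000 * 0.3840549906 / (48.1000 * 0.2100 * 1.0000000000) = 0.038021


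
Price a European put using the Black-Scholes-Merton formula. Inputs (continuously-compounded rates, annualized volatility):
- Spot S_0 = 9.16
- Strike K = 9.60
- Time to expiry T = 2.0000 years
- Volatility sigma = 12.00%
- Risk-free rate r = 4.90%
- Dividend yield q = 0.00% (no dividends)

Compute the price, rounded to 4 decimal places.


d1 = (ln(S/K) + (r - q + 0.5*sigma^2) * T) / (sigma * sqrt(T)) = 0.38586275
d2 = d1 - sigma * sqrt(T) = 0.21615712
exp(-rT) = 0.90664890; exp(-qT) = 1.00000000
P = K * exp(-rT) * N(-d2) - S_0 * exp(-qT) * N(-d1)
N(-d1) = 0.34979916; N(-d2) = 0.41443264
P = 9.6000 * 0.90664890 * 0.41443264 - 9.1600 * 1.00000000 * 0.34979916 = 0.4030

Answer: Price = 0.4030


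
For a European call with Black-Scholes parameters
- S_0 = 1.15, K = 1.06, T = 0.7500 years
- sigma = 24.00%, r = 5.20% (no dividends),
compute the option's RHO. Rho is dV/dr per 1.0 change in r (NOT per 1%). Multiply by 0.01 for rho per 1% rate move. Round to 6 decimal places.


d1 = 0.6836454298; d2 = 0.4757993329
phi(d1) = 0.3158069815; exp(-qT) = 1.0000000000; exp(-rT) = 0.9617507091
N(d2) = 0.6828913274
Rho = K*T*exp(-rT)*N(d2) = 1.0600 * 0.7500 * 0.9617507091 * 0.6828913274 = 0.522133

Answer: Rho = 0.522133


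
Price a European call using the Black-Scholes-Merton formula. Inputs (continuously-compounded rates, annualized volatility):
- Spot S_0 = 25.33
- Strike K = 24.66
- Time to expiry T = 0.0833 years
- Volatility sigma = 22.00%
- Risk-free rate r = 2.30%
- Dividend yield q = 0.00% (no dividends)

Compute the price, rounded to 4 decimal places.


d1 = (ln(S/K) + (r - q + 0.5*sigma^2) * T) / (sigma * sqrt(T)) = 0.48410625
d2 = d1 - sigma * sqrt(T) = 0.42061042
exp(-rT) = 0.99808593; exp(-qT) = 1.00000000
C = S_0 * exp(-qT) * N(d1) - K * exp(-rT) * N(d2)
N(d1) = 0.68584477; N(d2) = 0.66298021
C = 25.3300 * 1.00000000 * 0.68584477 - 24.6600 * 0.99808593 * 0.66298021 = 1.0546

Answer: Price = 1.0546


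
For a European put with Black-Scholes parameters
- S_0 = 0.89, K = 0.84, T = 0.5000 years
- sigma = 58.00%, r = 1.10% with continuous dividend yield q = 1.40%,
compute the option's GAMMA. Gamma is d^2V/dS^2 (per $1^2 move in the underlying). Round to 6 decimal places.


Answer: Gamma = 1.023555

Derivation:
d1 = 0.3423849337; d2 = -0.0677369993
phi(d1) = 0.3762308901; exp(-qT) = 0.9930244429; exp(-rT) = 0.9945150973
Gamma = exp(-qT) * phi(d1) / (S * sigma * sqrt(T)) = 0.9930244429 * 0.3762308901 / (0.8900 * 0.5800 * 0.7071067812) = 1.023555


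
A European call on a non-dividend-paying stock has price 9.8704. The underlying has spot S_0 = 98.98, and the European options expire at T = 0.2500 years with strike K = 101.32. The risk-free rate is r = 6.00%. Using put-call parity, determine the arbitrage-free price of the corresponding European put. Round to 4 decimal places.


Put-call parity: C - P = S_0 * exp(-qT) - K * exp(-rT).
S_0 * exp(-qT) = 98.9800 * 1.00000000 = 98.98000000
K * exp(-rT) = 101.3200 * 0.98511194 = 99.81154172
P = C - S*exp(-qT) + K*exp(-rT)
P = 9.8704 - 98.98000000 + 99.81154172 = 10.7019

Answer: Put price = 10.7019


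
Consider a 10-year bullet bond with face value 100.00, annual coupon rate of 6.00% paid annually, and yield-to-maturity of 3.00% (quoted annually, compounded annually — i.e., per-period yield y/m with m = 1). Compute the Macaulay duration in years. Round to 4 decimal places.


Coupon per period c = face * coupon_rate / m = 6.000000
Periods per year m = 1; per-period yield y/m = 0.030000
Number of cashflows N = 10
Cashflows (t years, CF_t, discount factor 1/(1+y/m)^(m*t), PV):
  t = 1.0000: CF_t = 6.000000, DF = 0.970874, PV = 5.825243
  t = 2.0000: CF_t = 6.000000, DF = 0.942596, PV = 5.655575
  t = 3.0000: CF_t = 6.000000, DF = 0.915142, PV = 5.490850
  t = 4.0000: CF_t = 6.000000, DF = 0.888487, PV = 5.330922
  t = 5.0000: CF_t = 6.000000, DF = 0.862609, PV = 5.175653
  t = 6.0000: CF_t = 6.000000, DF = 0.837484, PV = 5.024906
  t = 7.0000: CF_t = 6.000000, DF = 0.813092, PV = 4.878549
  t = 8.0000: CF_t = 6.000000, DF = 0.789409, PV = 4.736455
  t = 9.0000: CF_t = 6.000000, DF = 0.766417, PV = 4.598500
  t = 10.0000: CF_t = 106.000000, DF = 0.744094, PV = 78.873955
Price P = sum_t PV_t = 125.590609
Macaulay numerator sum_t t * PV_t:
  t * PV_t at t = 1.0000: 5.825243
  t * PV_t at t = 2.0000: 11.311151
  t * PV_t at t = 3.0000: 16.472550
  t * PV_t at t = 4.0000: 21.323689
  t * PV_t at t = 5.0000: 25.878264
  t * PV_t at t = 6.0000: 30.149433
  t * PV_t at t = 7.0000: 34.149843
  t * PV_t at t = 8.0000: 37.891643
  t * PV_t at t = 9.0000: 41.386504
  t * PV_t at t = 10.0000: 788.739550
Macaulay duration D = (sum_t t * PV_t) / P = 1013.127869 / 125.590609 = 8.066908

Answer: Macaulay duration = 8.0669 years


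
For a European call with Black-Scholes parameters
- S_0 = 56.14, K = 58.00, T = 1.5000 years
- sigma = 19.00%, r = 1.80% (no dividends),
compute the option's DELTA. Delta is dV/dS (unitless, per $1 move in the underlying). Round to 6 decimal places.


Answer: Delta = 0.536774

Derivation:
d1 = 0.0923094953; d2 = -0.1403920302
phi(d1) = 0.3972461939; exp(-qT) = 1.0000000000; exp(-rT) = 0.9733612415
N(d1) = 0.5367739278
Delta = exp(-qT) * N(d1) = 1.0000000000 * 0.5367739278 = 0.536774


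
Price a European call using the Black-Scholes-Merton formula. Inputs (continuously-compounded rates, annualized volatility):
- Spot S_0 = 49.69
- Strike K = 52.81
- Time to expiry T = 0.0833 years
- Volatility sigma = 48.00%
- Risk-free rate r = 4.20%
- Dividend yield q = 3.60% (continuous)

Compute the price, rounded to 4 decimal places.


d1 = (ln(S/K) + (r - q + 0.5*sigma^2) * T) / (sigma * sqrt(T)) = -0.36669727
d2 = d1 - sigma * sqrt(T) = -0.50523362
exp(-rT) = 0.99650751; exp(-qT) = 0.99700569
C = S_0 * exp(-qT) * N(d1) - K * exp(-rT) * N(d2)
N(d1) = 0.35692242; N(d2) = 0.30669738
C = 49.6900 * 0.99700569 * 0.35692242 - 52.8100 * 0.99650751 * 0.30669738 = 1.5422

Answer: Price = 1.5422


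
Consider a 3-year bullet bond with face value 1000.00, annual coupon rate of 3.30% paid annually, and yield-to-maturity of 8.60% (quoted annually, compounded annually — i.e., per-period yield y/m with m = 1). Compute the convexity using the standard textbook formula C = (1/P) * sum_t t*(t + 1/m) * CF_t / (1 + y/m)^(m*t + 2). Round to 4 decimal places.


Coupon per period c = face * coupon_rate / m = 33.000000
Periods per year m = 1; per-period yield y/m = 0.086000
Number of cashflows N = 3
Cashflows (t years, CF_t, discount factor 1/(1+y/m)^(m*t), PV):
  t = 1.0000: CF_t = 33.000000, DF = 0.920810, PV = 30.386740
  t = 2.0000: CF_t = 33.000000, DF = 0.847892, PV = 27.980424
  t = 3.0000: CF_t = 1033.000000, DF = 0.780747, PV = 806.512023
Price P = sum_t PV_t = 864.879187
Convexity numerator sum_t t*(t + 1/m) * CF_t / (1+y/m)^(m*t + 2):
  t = 1.0000: term = 51.529326
  t = 2.0000: term = 142.346204
  t = 3.0000: term = 8206.017547
Convexity = (1/P) * sum = 8399.893077 / 864.879187 = 9.712216

Answer: Convexity = 9.7122


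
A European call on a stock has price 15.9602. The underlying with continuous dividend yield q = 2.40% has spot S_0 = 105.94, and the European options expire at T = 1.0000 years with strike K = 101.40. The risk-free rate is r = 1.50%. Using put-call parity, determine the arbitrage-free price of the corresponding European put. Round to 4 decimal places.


Answer: Put price = 12.4228

Derivation:
Put-call parity: C - P = S_0 * exp(-qT) - K * exp(-rT).
S_0 * exp(-qT) = 105.9400 * 0.97628571 = 103.42770809
K * exp(-rT) = 101.4000 * 0.98511194 = 99.89035068
P = C - S*exp(-qT) + K*exp(-rT)
P = 15.9602 - 103.42770809 + 99.89035068 = 12.4228


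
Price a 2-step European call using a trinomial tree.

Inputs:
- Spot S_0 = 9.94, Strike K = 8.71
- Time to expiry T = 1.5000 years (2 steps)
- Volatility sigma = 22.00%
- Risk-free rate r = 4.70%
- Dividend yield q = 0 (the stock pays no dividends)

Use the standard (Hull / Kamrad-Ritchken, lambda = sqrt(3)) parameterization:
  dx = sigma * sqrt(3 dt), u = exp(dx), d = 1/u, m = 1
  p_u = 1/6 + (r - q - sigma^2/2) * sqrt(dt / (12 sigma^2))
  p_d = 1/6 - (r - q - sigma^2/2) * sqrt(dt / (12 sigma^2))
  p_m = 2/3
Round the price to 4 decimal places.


Answer: Price = V(0,0) = 2.1595

Derivation:
dt = T/N = 0.750000; dx = sigma*sqrt(3*dt) = 0.330000
u = exp(dx) = 1.390968; d = 1/u = 0.718924
p_u = 0.192576, p_m = 0.666667, p_d = 0.140758
Discount per step: exp(-r*dt) = 0.965364
Stock lattice S(k, j) with j the centered position index:
  k=0: S(0,+0) = 9.9400
  k=1: S(1,-1) = 7.1461; S(1,+0) = 9.9400; S(1,+1) = 13.8262
  k=2: S(2,-2) = 5.1375; S(2,-1) = 7.1461; S(2,+0) = 9.9400; S(2,+1) = 13.8262; S(2,+2) = 19.2318
Terminal payoffs V(N, j) = max(S_T - K, 0):
  V(2,-2) = 0.000000; V(2,-1) = 0.000000; V(2,+0) = 1.230000; V(2,+1) = 5.116223; V(2,+2) = 10.521836
Backward induction: V(k, j) = exp(-r*dt) * [p_u * V(k+1, j+1) + p_m * V(k+1, j) + p_d * V(k+1, j-1)]
  V(1,-1) = exp(-r*dt) * [p_u*1.230000 + p_m*0.000000 + p_d*0.000000] = 0.228664
  V(1,+0) = exp(-r*dt) * [p_u*5.116223 + p_m*1.230000 + p_d*0.000000] = 1.742734
  V(1,+1) = exp(-r*dt) * [p_u*10.521836 + p_m*5.116223 + p_d*1.230000] = 5.415883
  V(0,+0) = exp(-r*dt) * [p_u*5.415883 + p_m*1.742734 + p_d*0.228664] = 2.159497


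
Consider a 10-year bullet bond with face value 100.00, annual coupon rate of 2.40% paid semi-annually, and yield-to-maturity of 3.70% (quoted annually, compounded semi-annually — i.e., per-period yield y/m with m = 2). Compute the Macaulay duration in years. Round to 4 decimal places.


Coupon per period c = face * coupon_rate / m = 1.200000
Periods per year m = 2; per-period yield y/m = 0.018500
Number of cashflows N = 20
Cashflows (t years, CF_t, discount factor 1/(1+y/m)^(m*t), PV):
  t = 0.5000: CF_t = 1.200000, DF = 0.981836, PV = 1.178203
  t = 1.0000: CF_t = 1.200000, DF = 0.964002, PV = 1.156802
  t = 1.5000: CF_t = 1.200000, DF = 0.946492, PV = 1.135790
  t = 2.0000: CF_t = 1.200000, DF = 0.929300, PV = 1.115160
  t = 2.5000: CF_t = 1.200000, DF = 0.912420, PV = 1.094904
  t = 3.0000: CF_t = 1.200000, DF = 0.895847, PV = 1.075016
  t = 3.5000: CF_t = 1.200000, DF = 0.879575, PV = 1.055490
  t = 4.0000: CF_t = 1.200000, DF = 0.863598, PV = 1.036318
  t = 4.5000: CF_t = 1.200000, DF = 0.847912, PV = 1.017494
  t = 5.0000: CF_t = 1.200000, DF = 0.832510, PV = 0.999012
  t = 5.5000: CF_t = 1.200000, DF = 0.817389, PV = 0.980866
  t = 6.0000: CF_t = 1.200000, DF = 0.802542, PV = 0.963050
  t = 6.5000: CF_t = 1.200000, DF = 0.787964, PV = 0.945557
  t = 7.0000: CF_t = 1.200000, DF = 0.773652, PV = 0.928382
  t = 7.5000: CF_t = 1.200000, DF = 0.759599, PV = 0.911519
  t = 8.0000: CF_t = 1.200000, DF = 0.745802, PV = 0.894962
  t = 8.5000: CF_t = 1.200000, DF = 0.732255, PV = 0.878706
  t = 9.0000: CF_t = 1.200000, DF = 0.718954, PV = 0.862745
  t = 9.5000: CF_t = 1.200000, DF = 0.705895, PV = 0.847075
  t = 10.0000: CF_t = 101.200000, DF = 0.693074, PV = 70.139045
Price P = sum_t PV_t = 89.216098
Macaulay numerator sum_t t * PV_t:
  t * PV_t at t = 0.5000: 0.589102
  t * PV_t at t = 1.0000: 1.156802
  t * PV_t at t = 1.5000: 1.703685
  t * PV_t at t = 2.0000: 2.230320
  t * PV_t at t = 2.5000: 2.737260
  t * PV_t at t = 3.0000: 3.225049
  t * PV_t at t = 3.5000: 3.694214
  t * PV_t at t = 4.0000: 4.145271
  t * PV_t at t = 4.5000: 4.578724
  t * PV_t at t = 5.0000: 4.995062
  t * PV_t at t = 5.5000: 5.394765
  t * PV_t at t = 6.0000: 5.778300
  t * PV_t at t = 6.5000: 6.146122
  t * PV_t at t = 7.0000: 6.498675
  t * PV_t at t = 7.5000: 6.836393
  t * PV_t at t = 8.0000: 7.159698
  t * PV_t at t = 8.5000: 7.469003
  t * PV_t at t = 9.0000: 7.764708
  t * PV_t at t = 9.5000: 8.047208
  t * PV_t at t = 10.0000: 701.390446
Macaulay duration D = (sum_t t * PV_t) / P = 791.540808 / 89.216098 = 8.872175

Answer: Macaulay duration = 8.8722 years


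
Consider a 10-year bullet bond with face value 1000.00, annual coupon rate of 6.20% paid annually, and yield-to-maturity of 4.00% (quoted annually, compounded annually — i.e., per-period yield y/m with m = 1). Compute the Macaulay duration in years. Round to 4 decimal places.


Answer: Macaulay duration = 7.9420 years

Derivation:
Coupon per period c = face * coupon_rate / m = 62.000000
Periods per year m = 1; per-period yield y/m = 0.040000
Number of cashflows N = 10
Cashflows (t years, CF_t, discount factor 1/(1+y/m)^(m*t), PV):
  t = 1.0000: CF_t = 62.000000, DF = 0.961538, PV = 59.615385
  t = 2.0000: CF_t = 62.000000, DF = 0.924556, PV = 57.322485
  t = 3.0000: CF_t = 62.000000, DF = 0.888996, PV = 55.117774
  t = 4.0000: CF_t = 62.000000, DF = 0.854804, PV = 52.997860
  t = 5.0000: CF_t = 62.000000, DF = 0.821927, PV = 50.959481
  t = 6.0000: CF_t = 62.000000, DF = 0.790315, PV = 48.999501
  t = 7.0000: CF_t = 62.000000, DF = 0.759918, PV = 47.114904
  t = 8.0000: CF_t = 62.000000, DF = 0.730690, PV = 45.302793
  t = 9.0000: CF_t = 62.000000, DF = 0.702587, PV = 43.560378
  t = 10.0000: CF_t = 1062.000000, DF = 0.675564, PV = 717.449147
Price P = sum_t PV_t = 1178.439707
Macaulay numerator sum_t t * PV_t:
  t * PV_t at t = 1.0000: 59.615385
  t * PV_t at t = 2.0000: 114.644970
  t * PV_t at t = 3.0000: 165.353323
  t * PV_t at t = 4.0000: 211.991439
  t * PV_t at t = 5.0000: 254.797403
  t * PV_t at t = 6.0000: 293.997004
  t * PV_t at t = 7.0000: 329.804331
  t * PV_t at t = 8.0000: 362.422342
  t * PV_t at t = 9.0000: 392.043398
  t * PV_t at t = 10.0000: 7174.491473
Macaulay duration D = (sum_t t * PV_t) / P = 9359.161068 / 1178.439707 = 7.941994


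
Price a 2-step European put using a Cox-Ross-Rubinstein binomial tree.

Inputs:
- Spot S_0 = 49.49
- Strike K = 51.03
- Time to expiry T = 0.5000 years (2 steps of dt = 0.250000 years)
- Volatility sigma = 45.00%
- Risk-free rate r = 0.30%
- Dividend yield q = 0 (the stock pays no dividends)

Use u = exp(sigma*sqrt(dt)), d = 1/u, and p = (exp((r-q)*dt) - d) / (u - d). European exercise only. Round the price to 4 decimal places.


dt = T/N = 0.250000
u = exp(sigma*sqrt(dt)) = 1.252323; d = 1/u = 0.798516
p = (exp((r-q)*dt) - d) / (u - d) = 0.445639
Discount per step: exp(-r*dt) = 0.999250
Stock lattice S(k, i) with i counting down-moves:
  k=0: S(0,0) = 49.4900
  k=1: S(1,0) = 61.9775; S(1,1) = 39.5186
  k=2: S(2,0) = 77.6158; S(2,1) = 49.4900; S(2,2) = 31.5562
Terminal payoffs V(N, i) = max(K - S_T, 0):
  V(2,0) = 0.000000; V(2,1) = 1.540000; V(2,2) = 19.473783
Backward induction: V(k, i) = exp(-r*dt) * [p * V(k+1, i) + (1-p) * V(k+1, i+1)].
  V(1,0) = exp(-r*dt) * [p*0.000000 + (1-p)*1.540000] = 0.853075
  V(1,1) = exp(-r*dt) * [p*1.540000 + (1-p)*19.473783] = 11.473174
  V(0,0) = exp(-r*dt) * [p*0.853075 + (1-p)*11.473174] = 6.735386

Answer: Price = V(0,0) = 6.7354


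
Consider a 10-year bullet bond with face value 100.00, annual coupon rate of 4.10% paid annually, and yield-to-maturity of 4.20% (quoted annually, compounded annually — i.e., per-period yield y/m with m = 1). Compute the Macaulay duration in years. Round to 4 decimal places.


Answer: Macaulay duration = 8.3940 years

Derivation:
Coupon per period c = face * coupon_rate / m = 4.100000
Periods per year m = 1; per-period yield y/m = 0.042000
Number of cashflows N = 10
Cashflows (t years, CF_t, discount factor 1/(1+y/m)^(m*t), PV):
  t = 1.0000: CF_t = 4.100000, DF = 0.959693, PV = 3.934741
  t = 2.0000: CF_t = 4.100000, DF = 0.921010, PV = 3.776143
  t = 3.0000: CF_t = 4.100000, DF = 0.883887, PV = 3.623938
  t = 4.0000: CF_t = 4.100000, DF = 0.848260, PV = 3.477867
  t = 5.0000: CF_t = 4.100000, DF = 0.814069, PV = 3.337684
  t = 6.0000: CF_t = 4.100000, DF = 0.781257, PV = 3.203152
  t = 7.0000: CF_t = 4.100000, DF = 0.749766, PV = 3.074042
  t = 8.0000: CF_t = 4.100000, DF = 0.719545, PV = 2.950136
  t = 9.0000: CF_t = 4.100000, DF = 0.690543, PV = 2.831225
  t = 10.0000: CF_t = 104.100000, DF = 0.662709, PV = 68.987998
Price P = sum_t PV_t = 99.196926
Macaulay numerator sum_t t * PV_t:
  t * PV_t at t = 1.0000: 3.934741
  t * PV_t at t = 2.0000: 7.552286
  t * PV_t at t = 3.0000: 10.871813
  t * PV_t at t = 4.0000: 13.911468
  t * PV_t at t = 5.0000: 16.688422
  t * PV_t at t = 6.0000: 19.218912
  t * PV_t at t = 7.0000: 21.518295
  t * PV_t at t = 8.0000: 23.601092
  t * PV_t at t = 9.0000: 25.481025
  t * PV_t at t = 10.0000: 689.879976
Macaulay duration D = (sum_t t * PV_t) / P = 832.658030 / 99.196926 = 8.393990


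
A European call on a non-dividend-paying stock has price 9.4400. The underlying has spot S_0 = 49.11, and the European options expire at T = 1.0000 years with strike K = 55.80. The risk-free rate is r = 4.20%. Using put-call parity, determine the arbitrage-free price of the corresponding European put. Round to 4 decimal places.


Put-call parity: C - P = S_0 * exp(-qT) - K * exp(-rT).
S_0 * exp(-qT) = 49.1100 * 1.00000000 = 49.11000000
K * exp(-rT) = 55.8000 * 0.95886978 = 53.50493376
P = C - S*exp(-qT) + K*exp(-rT)
P = 9.4400 - 49.11000000 + 53.50493376 = 13.8349

Answer: Put price = 13.8349


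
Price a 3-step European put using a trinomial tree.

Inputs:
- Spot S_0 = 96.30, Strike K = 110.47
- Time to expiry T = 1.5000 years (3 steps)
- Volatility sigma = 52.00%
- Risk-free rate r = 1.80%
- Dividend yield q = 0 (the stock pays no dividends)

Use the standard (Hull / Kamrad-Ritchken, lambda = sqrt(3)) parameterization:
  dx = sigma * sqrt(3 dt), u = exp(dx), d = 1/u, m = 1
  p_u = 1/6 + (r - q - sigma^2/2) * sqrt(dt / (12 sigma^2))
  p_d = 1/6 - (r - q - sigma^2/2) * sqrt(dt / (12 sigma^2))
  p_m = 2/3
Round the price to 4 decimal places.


dt = T/N = 0.500000; dx = sigma*sqrt(3*dt) = 0.636867
u = exp(dx) = 1.890549; d = 1/u = 0.528947
p_u = 0.120660, p_m = 0.666667, p_d = 0.212673
Discount per step: exp(-r*dt) = 0.991040
Stock lattice S(k, j) with j the centered position index:
  k=0: S(0,+0) = 96.3000
  k=1: S(1,-1) = 50.9376; S(1,+0) = 96.3000; S(1,+1) = 182.0599
  k=2: S(2,-2) = 26.9433; S(2,-1) = 50.9376; S(2,+0) = 96.3000; S(2,+1) = 182.0599; S(2,+2) = 344.1932
  k=3: S(3,-3) = 14.2516; S(3,-2) = 26.9433; S(3,-1) = 50.9376; S(3,+0) = 96.3000; S(3,+1) = 182.0599; S(3,+2) = 344.1932; S(3,+3) = 650.7141
Terminal payoffs V(N, j) = max(K - S_T, 0):
  V(3,-3) = 96.218441; V(3,-2) = 83.526727; V(3,-1) = 59.532419; V(3,+0) = 14.170000; V(3,+1) = 0.000000; V(3,+2) = 0.000000; V(3,+3) = 0.000000
Backward induction: V(k, j) = exp(-r*dt) * [p_u * V(k+1, j+1) + p_m * V(k+1, j) + p_d * V(k+1, j-1)]
  V(2,-2) = exp(-r*dt) * [p_u*59.532419 + p_m*83.526727 + p_d*96.218441] = 82.584143
  V(2,-1) = exp(-r*dt) * [p_u*14.170000 + p_m*59.532419 + p_d*83.526727] = 58.631855
  V(2,+0) = exp(-r*dt) * [p_u*0.000000 + p_m*14.170000 + p_d*59.532419] = 21.909535
  V(2,+1) = exp(-r*dt) * [p_u*0.000000 + p_m*0.000000 + p_d*14.170000] = 2.986577
  V(2,+2) = exp(-r*dt) * [p_u*0.000000 + p_m*0.000000 + p_d*0.000000] = 0.000000
  V(1,-1) = exp(-r*dt) * [p_u*21.909535 + p_m*58.631855 + p_d*82.584143] = 58.763679
  V(1,+0) = exp(-r*dt) * [p_u*2.986577 + p_m*21.909535 + p_d*58.631855] = 27.190319
  V(1,+1) = exp(-r*dt) * [p_u*0.000000 + p_m*2.986577 + p_d*21.909535] = 6.591034
  V(0,+0) = exp(-r*dt) * [p_u*6.591034 + p_m*27.190319 + p_d*58.763679] = 31.138102

Answer: Price = V(0,0) = 31.1381


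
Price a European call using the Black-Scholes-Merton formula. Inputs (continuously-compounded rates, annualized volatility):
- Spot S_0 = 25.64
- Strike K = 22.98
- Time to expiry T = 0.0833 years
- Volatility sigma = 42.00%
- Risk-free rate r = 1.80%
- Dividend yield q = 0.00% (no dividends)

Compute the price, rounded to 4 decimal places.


d1 = (ln(S/K) + (r - q + 0.5*sigma^2) * T) / (sigma * sqrt(T)) = 0.97654263
d2 = d1 - sigma * sqrt(T) = 0.85532333
exp(-rT) = 0.99850172; exp(-qT) = 1.00000000
C = S_0 * exp(-qT) * N(d1) - K * exp(-rT) * N(d2)
N(d1) = 0.83560218; N(d2) = 0.80381391
C = 25.6400 * 1.00000000 * 0.83560218 - 22.9800 * 0.99850172 * 0.80381391 = 2.9809

Answer: Price = 2.9809


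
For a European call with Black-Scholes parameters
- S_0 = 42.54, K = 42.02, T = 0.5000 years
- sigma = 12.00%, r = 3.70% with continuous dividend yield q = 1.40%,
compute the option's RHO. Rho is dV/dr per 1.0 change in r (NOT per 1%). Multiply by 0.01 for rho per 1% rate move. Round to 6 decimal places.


d1 = 0.3229016593; d2 = 0.2380488456
phi(d1) = 0.3786771537; exp(-qT) = 0.9930244429; exp(-rT) = 0.9816700746
N(d2) = 0.5940783952
Rho = K*T*exp(-rT)*N(d2) = 42.0200 * 0.5000 * 0.9816700746 * 0.5940783952 = 12.252801

Answer: Rho = 12.252801


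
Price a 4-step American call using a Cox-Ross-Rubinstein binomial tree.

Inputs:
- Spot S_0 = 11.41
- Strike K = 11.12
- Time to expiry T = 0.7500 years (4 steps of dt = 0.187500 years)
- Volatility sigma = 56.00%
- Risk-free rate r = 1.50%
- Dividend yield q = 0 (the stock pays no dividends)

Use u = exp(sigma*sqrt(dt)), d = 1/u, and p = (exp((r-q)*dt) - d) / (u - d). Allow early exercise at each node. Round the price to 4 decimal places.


Answer: Price = V(0,0) = 2.2803

Derivation:
dt = T/N = 0.187500
u = exp(sigma*sqrt(dt)) = 1.274415; d = 1/u = 0.784674
p = (exp((r-q)*dt) - d) / (u - d) = 0.445424
Discount per step: exp(-r*dt) = 0.997191
Stock lattice S(k, i) with i counting down-moves:
  k=0: S(0,0) = 11.4100
  k=1: S(1,0) = 14.5411; S(1,1) = 8.9531
  k=2: S(2,0) = 18.5314; S(2,1) = 11.4100; S(2,2) = 7.0253
  k=3: S(3,0) = 23.6166; S(3,1) = 14.5411; S(3,2) = 8.9531; S(3,3) = 5.5126
  k=4: S(4,0) = 30.0974; S(4,1) = 18.5314; S(4,2) = 11.4100; S(4,3) = 7.0253; S(4,4) = 4.3256
Terminal payoffs V(N, i) = max(S_T - K, 0):
  V(4,0) = 18.977395; V(4,1) = 7.411359; V(4,2) = 0.290000; V(4,3) = 0.000000; V(4,4) = 0.000000
Backward induction: V(k, i) = exp(-r*dt) * [p * V(k+1, i) + (1-p) * V(k+1, i+1)]; then take max(V_cont, immediate exercise) for American.
  V(3,0) = exp(-r*dt) * [p*18.977395 + (1-p)*7.411359] = 12.527870; exercise = 12.496639; V(3,0) = max -> 12.527870
  V(3,1) = exp(-r*dt) * [p*7.411359 + (1-p)*0.290000] = 3.452304; exercise = 3.421073; V(3,1) = max -> 3.452304
  V(3,2) = exp(-r*dt) * [p*0.290000 + (1-p)*0.000000] = 0.128810; exercise = 0.000000; V(3,2) = max -> 0.128810
  V(3,3) = exp(-r*dt) * [p*0.000000 + (1-p)*0.000000] = 0.000000; exercise = 0.000000; V(3,3) = max -> 0.000000
  V(2,0) = exp(-r*dt) * [p*12.527870 + (1-p)*3.452304] = 7.473734; exercise = 7.411359; V(2,0) = max -> 7.473734
  V(2,1) = exp(-r*dt) * [p*3.452304 + (1-p)*0.128810] = 1.604656; exercise = 0.290000; V(2,1) = max -> 1.604656
  V(2,2) = exp(-r*dt) * [p*0.128810 + (1-p)*0.000000] = 0.057214; exercise = 0.000000; V(2,2) = max -> 0.057214
  V(1,0) = exp(-r*dt) * [p*7.473734 + (1-p)*1.604656] = 4.207038; exercise = 3.421073; V(1,0) = max -> 4.207038
  V(1,1) = exp(-r*dt) * [p*1.604656 + (1-p)*0.057214] = 0.744386; exercise = 0.000000; V(1,1) = max -> 0.744386
  V(0,0) = exp(-r*dt) * [p*4.207038 + (1-p)*0.744386] = 2.280313; exercise = 0.290000; V(0,0) = max -> 2.280313


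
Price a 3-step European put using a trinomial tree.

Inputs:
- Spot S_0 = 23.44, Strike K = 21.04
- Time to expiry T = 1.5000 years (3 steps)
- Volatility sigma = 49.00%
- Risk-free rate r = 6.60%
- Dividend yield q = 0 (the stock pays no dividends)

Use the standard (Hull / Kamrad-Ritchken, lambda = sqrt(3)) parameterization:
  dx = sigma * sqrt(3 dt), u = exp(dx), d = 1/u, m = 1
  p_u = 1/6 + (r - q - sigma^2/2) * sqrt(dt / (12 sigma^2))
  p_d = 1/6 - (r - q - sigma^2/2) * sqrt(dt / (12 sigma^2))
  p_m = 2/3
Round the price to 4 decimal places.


dt = T/N = 0.500000; dx = sigma*sqrt(3*dt) = 0.600125
u = exp(dx) = 1.822347; d = 1/u = 0.548743
p_u = 0.144151, p_m = 0.666667, p_d = 0.189183
Discount per step: exp(-r*dt) = 0.967539
Stock lattice S(k, j) with j the centered position index:
  k=0: S(0,+0) = 23.4400
  k=1: S(1,-1) = 12.8625; S(1,+0) = 23.4400; S(1,+1) = 42.7158
  k=2: S(2,-2) = 7.0582; S(2,-1) = 12.8625; S(2,+0) = 23.4400; S(2,+1) = 42.7158; S(2,+2) = 77.8430
  k=3: S(3,-3) = 3.8732; S(3,-2) = 7.0582; S(3,-1) = 12.8625; S(3,+0) = 23.4400; S(3,+1) = 42.7158; S(3,+2) = 77.8430; S(3,+3) = 141.8569
Terminal payoffs V(N, j) = max(K - S_T, 0):
  V(3,-3) = 17.166847; V(3,-2) = 13.981772; V(3,-1) = 8.177463; V(3,+0) = 0.000000; V(3,+1) = 0.000000; V(3,+2) = 0.000000; V(3,+3) = 0.000000
Backward induction: V(k, j) = exp(-r*dt) * [p_u * V(k+1, j+1) + p_m * V(k+1, j) + p_d * V(k+1, j-1)]
  V(2,-2) = exp(-r*dt) * [p_u*8.177463 + p_m*13.981772 + p_d*17.166847] = 13.301371
  V(2,-1) = exp(-r*dt) * [p_u*0.000000 + p_m*8.177463 + p_d*13.981772] = 7.833921
  V(2,+0) = exp(-r*dt) * [p_u*0.000000 + p_m*0.000000 + p_d*8.177463] = 1.496816
  V(2,+1) = exp(-r*dt) * [p_u*0.000000 + p_m*0.000000 + p_d*0.000000] = 0.000000
  V(2,+2) = exp(-r*dt) * [p_u*0.000000 + p_m*0.000000 + p_d*0.000000] = 0.000000
  V(1,-1) = exp(-r*dt) * [p_u*1.496816 + p_m*7.833921 + p_d*13.301371] = 7.696548
  V(1,+0) = exp(-r*dt) * [p_u*0.000000 + p_m*1.496816 + p_d*7.833921] = 2.399419
  V(1,+1) = exp(-r*dt) * [p_u*0.000000 + p_m*0.000000 + p_d*1.496816] = 0.273980
  V(0,+0) = exp(-r*dt) * [p_u*0.273980 + p_m*2.399419 + p_d*7.696548] = 2.994688

Answer: Price = V(0,0) = 2.9947


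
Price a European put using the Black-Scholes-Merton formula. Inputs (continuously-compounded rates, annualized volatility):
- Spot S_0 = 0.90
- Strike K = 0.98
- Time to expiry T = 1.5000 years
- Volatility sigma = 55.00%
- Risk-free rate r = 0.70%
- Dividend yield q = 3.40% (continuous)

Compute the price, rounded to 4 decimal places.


d1 = (ln(S/K) + (r - q + 0.5*sigma^2) * T) / (sigma * sqrt(T)) = 0.15026089
d2 = d1 - sigma * sqrt(T) = -0.52334879
exp(-rT) = 0.98955493; exp(-qT) = 0.95027867
P = K * exp(-rT) * N(-d2) - S_0 * exp(-qT) * N(-d1)
N(-d1) = 0.44027939; N(-d2) = 0.69963422
P = 0.9800 * 0.98955493 * 0.69963422 - 0.9000 * 0.95027867 * 0.44027939 = 0.3019

Answer: Price = 0.3019


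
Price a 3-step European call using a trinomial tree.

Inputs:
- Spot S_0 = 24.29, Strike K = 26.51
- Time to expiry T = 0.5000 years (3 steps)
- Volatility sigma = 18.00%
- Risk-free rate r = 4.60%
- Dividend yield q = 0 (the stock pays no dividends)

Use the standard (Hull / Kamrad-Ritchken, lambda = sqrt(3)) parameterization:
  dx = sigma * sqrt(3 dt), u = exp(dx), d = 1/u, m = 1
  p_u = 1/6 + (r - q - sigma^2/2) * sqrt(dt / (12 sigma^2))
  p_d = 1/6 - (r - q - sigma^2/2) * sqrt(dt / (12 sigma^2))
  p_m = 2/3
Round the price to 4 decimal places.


Answer: Price = V(0,0) = 0.6612

Derivation:
dt = T/N = 0.166667; dx = sigma*sqrt(3*dt) = 0.127279
u = exp(dx) = 1.135734; d = 1/u = 0.880488
p_u = 0.186178, p_m = 0.666667, p_d = 0.147156
Discount per step: exp(-r*dt) = 0.992363
Stock lattice S(k, j) with j the centered position index:
  k=0: S(0,+0) = 24.2900
  k=1: S(1,-1) = 21.3870; S(1,+0) = 24.2900; S(1,+1) = 27.5870
  k=2: S(2,-2) = 18.8310; S(2,-1) = 21.3870; S(2,+0) = 24.2900; S(2,+1) = 27.5870; S(2,+2) = 31.3315
  k=3: S(3,-3) = 16.5805; S(3,-2) = 18.8310; S(3,-1) = 21.3870; S(3,+0) = 24.2900; S(3,+1) = 27.5870; S(3,+2) = 31.3315; S(3,+3) = 35.5842
Terminal payoffs V(N, j) = max(S_T - K, 0):
  V(3,-3) = 0.000000; V(3,-2) = 0.000000; V(3,-1) = 0.000000; V(3,+0) = 0.000000; V(3,+1) = 1.076981; V(3,+2) = 4.821475; V(3,+3) = 9.074224
Backward induction: V(k, j) = exp(-r*dt) * [p_u * V(k+1, j+1) + p_m * V(k+1, j) + p_d * V(k+1, j-1)]
  V(2,-2) = exp(-r*dt) * [p_u*0.000000 + p_m*0.000000 + p_d*0.000000] = 0.000000
  V(2,-1) = exp(-r*dt) * [p_u*0.000000 + p_m*0.000000 + p_d*0.000000] = 0.000000
  V(2,+0) = exp(-r*dt) * [p_u*1.076981 + p_m*0.000000 + p_d*0.000000] = 0.198978
  V(2,+1) = exp(-r*dt) * [p_u*4.821475 + p_m*1.076981 + p_d*0.000000] = 1.603299
  V(2,+2) = exp(-r*dt) * [p_u*9.074224 + p_m*4.821475 + p_d*1.076981] = 5.023556
  V(1,-1) = exp(-r*dt) * [p_u*0.198978 + p_m*0.000000 + p_d*0.000000] = 0.036762
  V(1,+0) = exp(-r*dt) * [p_u*1.603299 + p_m*0.198978 + p_d*0.000000] = 0.427858
  V(1,+1) = exp(-r*dt) * [p_u*5.023556 + p_m*1.603299 + p_d*0.198978] = 2.017890
  V(0,+0) = exp(-r*dt) * [p_u*2.017890 + p_m*0.427858 + p_d*0.036762] = 0.661245


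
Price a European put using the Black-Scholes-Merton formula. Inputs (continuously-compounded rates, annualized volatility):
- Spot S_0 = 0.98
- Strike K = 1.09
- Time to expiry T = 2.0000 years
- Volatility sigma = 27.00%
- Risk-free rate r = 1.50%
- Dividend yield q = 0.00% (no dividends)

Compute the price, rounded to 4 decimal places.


Answer: Price = 0.1962

Derivation:
d1 = (ln(S/K) + (r - q + 0.5*sigma^2) * T) / (sigma * sqrt(T)) = -0.00911488
d2 = d1 - sigma * sqrt(T) = -0.39095254
exp(-rT) = 0.97044553; exp(-qT) = 1.00000000
P = K * exp(-rT) * N(-d2) - S_0 * exp(-qT) * N(-d1)
N(-d1) = 0.50363626; N(-d2) = 0.65208384
P = 1.0900 * 0.97044553 * 0.65208384 - 0.9800 * 1.00000000 * 0.50363626 = 0.1962


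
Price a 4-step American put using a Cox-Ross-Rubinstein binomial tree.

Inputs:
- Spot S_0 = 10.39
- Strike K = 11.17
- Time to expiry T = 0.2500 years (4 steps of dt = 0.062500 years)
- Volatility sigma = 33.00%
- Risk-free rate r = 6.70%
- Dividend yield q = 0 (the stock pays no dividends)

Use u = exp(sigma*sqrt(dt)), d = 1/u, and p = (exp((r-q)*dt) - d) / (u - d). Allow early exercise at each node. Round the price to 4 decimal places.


Answer: Price = V(0,0) = 1.1097

Derivation:
dt = T/N = 0.062500
u = exp(sigma*sqrt(dt)) = 1.085999; d = 1/u = 0.920811
p = (exp((r-q)*dt) - d) / (u - d) = 0.504790
Discount per step: exp(-r*dt) = 0.995821
Stock lattice S(k, i) with i counting down-moves:
  k=0: S(0,0) = 10.3900
  k=1: S(1,0) = 11.2835; S(1,1) = 9.5672
  k=2: S(2,0) = 12.2539; S(2,1) = 10.3900; S(2,2) = 8.8096
  k=3: S(3,0) = 13.3077; S(3,1) = 11.2835; S(3,2) = 9.5672; S(3,3) = 8.1120
  k=4: S(4,0) = 14.4522; S(4,1) = 12.2539; S(4,2) = 10.3900; S(4,3) = 8.8096; S(4,4) = 7.4696
Terminal payoffs V(N, i) = max(K - S_T, 0):
  V(4,0) = 0.000000; V(4,1) = 0.000000; V(4,2) = 0.780000; V(4,3) = 2.360384; V(4,4) = 3.700382
Backward induction: V(k, i) = exp(-r*dt) * [p * V(k+1, i) + (1-p) * V(k+1, i+1)]; then take max(V_cont, immediate exercise) for American.
  V(3,0) = exp(-r*dt) * [p*0.000000 + (1-p)*0.000000] = 0.000000; exercise = 0.000000; V(3,0) = max -> 0.000000
  V(3,1) = exp(-r*dt) * [p*0.000000 + (1-p)*0.780000] = 0.384650; exercise = 0.000000; V(3,1) = max -> 0.384650
  V(3,2) = exp(-r*dt) * [p*0.780000 + (1-p)*2.360384] = 1.556093; exercise = 1.602769; V(3,2) = max -> 1.602769
  V(3,3) = exp(-r*dt) * [p*2.360384 + (1-p)*3.700382] = 3.011329; exercise = 3.058005; V(3,3) = max -> 3.058005
  V(2,0) = exp(-r*dt) * [p*0.000000 + (1-p)*0.384650] = 0.189687; exercise = 0.000000; V(2,0) = max -> 0.189687
  V(2,1) = exp(-r*dt) * [p*0.384650 + (1-p)*1.602769] = 0.983747; exercise = 0.780000; V(2,1) = max -> 0.983747
  V(2,2) = exp(-r*dt) * [p*1.602769 + (1-p)*3.058005] = 2.313708; exercise = 2.360384; V(2,2) = max -> 2.360384
  V(1,0) = exp(-r*dt) * [p*0.189687 + (1-p)*0.983747] = 0.580477; exercise = 0.000000; V(1,0) = max -> 0.580477
  V(1,1) = exp(-r*dt) * [p*0.983747 + (1-p)*2.360384] = 1.658512; exercise = 1.602769; V(1,1) = max -> 1.658512
  V(0,0) = exp(-r*dt) * [p*0.580477 + (1-p)*1.658512] = 1.109675; exercise = 0.780000; V(0,0) = max -> 1.109675


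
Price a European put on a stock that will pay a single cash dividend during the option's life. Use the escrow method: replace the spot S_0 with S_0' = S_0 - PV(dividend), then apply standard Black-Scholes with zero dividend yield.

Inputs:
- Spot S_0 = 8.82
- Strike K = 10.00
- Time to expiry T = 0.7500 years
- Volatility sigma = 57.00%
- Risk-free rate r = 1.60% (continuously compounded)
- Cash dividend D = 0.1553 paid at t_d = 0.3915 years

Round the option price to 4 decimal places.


PV(D) = D * exp(-r * t_d) = 0.1553 * 0.99375558 = 0.15433024
S_0' = S_0 - PV(D) = 8.8200 - 0.15433024 = 8.66566976
d1 = (ln(S_0'/K) + (r + sigma^2/2)*T) / (sigma*sqrt(T)) = -0.01899863
d2 = d1 - sigma*sqrt(T) = -0.51263311
exp(-rT) = 0.98807171
N(-d1) = 0.50757890; N(-d2) = 0.69589601
P = K * exp(-rT) * N(-d2) - S_0' * N(-d1) = 10.0000 * 0.98807171 * 0.69589601 - 8.66566976 * 0.50757890 = 2.4774

Answer: Price = 2.4774


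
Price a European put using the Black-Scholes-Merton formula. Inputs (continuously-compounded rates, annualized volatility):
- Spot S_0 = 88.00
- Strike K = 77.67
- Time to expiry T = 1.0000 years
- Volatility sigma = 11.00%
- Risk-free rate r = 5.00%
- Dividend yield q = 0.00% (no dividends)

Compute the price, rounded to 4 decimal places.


d1 = (ln(S/K) + (r - q + 0.5*sigma^2) * T) / (sigma * sqrt(T)) = 1.64470665
d2 = d1 - sigma * sqrt(T) = 1.53470665
exp(-rT) = 0.95122942; exp(-qT) = 1.00000000
P = K * exp(-rT) * N(-d2) - S_0 * exp(-qT) * N(-d1)
N(-d1) = 0.05001516; N(-d2) = 0.06242795
P = 77.6700 * 0.95122942 * 0.06242795 - 88.0000 * 1.00000000 * 0.05001516 = 0.2110

Answer: Price = 0.2110


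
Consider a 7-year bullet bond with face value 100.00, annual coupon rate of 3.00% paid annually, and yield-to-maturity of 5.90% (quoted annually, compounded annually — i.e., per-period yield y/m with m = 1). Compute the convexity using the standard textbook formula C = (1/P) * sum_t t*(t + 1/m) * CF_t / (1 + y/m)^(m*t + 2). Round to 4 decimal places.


Coupon per period c = face * coupon_rate / m = 3.000000
Periods per year m = 1; per-period yield y/m = 0.059000
Number of cashflows N = 7
Cashflows (t years, CF_t, discount factor 1/(1+y/m)^(m*t), PV):
  t = 1.0000: CF_t = 3.000000, DF = 0.944287, PV = 2.832861
  t = 2.0000: CF_t = 3.000000, DF = 0.891678, PV = 2.675034
  t = 3.0000: CF_t = 3.000000, DF = 0.842000, PV = 2.526000
  t = 4.0000: CF_t = 3.000000, DF = 0.795090, PV = 2.385269
  t = 5.0000: CF_t = 3.000000, DF = 0.750793, PV = 2.252379
  t = 6.0000: CF_t = 3.000000, DF = 0.708964, PV = 2.126892
  t = 7.0000: CF_t = 103.000000, DF = 0.669466, PV = 68.954959
Price P = sum_t PV_t = 83.753395
Convexity numerator sum_t t*(t + 1/m) * CF_t / (1+y/m)^(m*t + 2):
  t = 1.0000: term = 5.052000
  t = 2.0000: term = 14.311616
  t = 3.0000: term = 27.028547
  t = 4.0000: term = 42.537846
  t = 5.0000: term = 60.251906
  t = 6.0000: term = 79.653133
  t = 7.0000: term = 3443.194935
Convexity = (1/P) * sum = 3672.029982 / 83.753395 = 43.843357

Answer: Convexity = 43.8434


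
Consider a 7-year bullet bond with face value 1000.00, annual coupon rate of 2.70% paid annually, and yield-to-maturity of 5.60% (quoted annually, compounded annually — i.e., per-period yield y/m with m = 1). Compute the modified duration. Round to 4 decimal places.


Answer: Modified duration = 6.0714

Derivation:
Coupon per period c = face * coupon_rate / m = 27.000000
Periods per year m = 1; per-period yield y/m = 0.056000
Number of cashflows N = 7
Cashflows (t years, CF_t, discount factor 1/(1+y/m)^(m*t), PV):
  t = 1.0000: CF_t = 27.000000, DF = 0.946970, PV = 25.568182
  t = 2.0000: CF_t = 27.000000, DF = 0.896752, PV = 24.212293
  t = 3.0000: CF_t = 27.000000, DF = 0.849197, PV = 22.928308
  t = 4.0000: CF_t = 27.000000, DF = 0.804163, PV = 21.712413
  t = 5.0000: CF_t = 27.000000, DF = 0.761518, PV = 20.560997
  t = 6.0000: CF_t = 27.000000, DF = 0.721135, PV = 19.470641
  t = 7.0000: CF_t = 1027.000000, DF = 0.682893, PV = 701.330968
Price P = sum_t PV_t = 835.783803
First compute Macaulay numerator sum_t t * PV_t:
  t * PV_t at t = 1.0000: 25.568182
  t * PV_t at t = 2.0000: 48.424587
  t * PV_t at t = 3.0000: 68.784924
  t * PV_t at t = 4.0000: 86.849652
  t * PV_t at t = 5.0000: 102.804986
  t * PV_t at t = 6.0000: 116.823848
  t * PV_t at t = 7.0000: 4909.316778
Macaulay duration D = 5358.572956 / 835.783803 = 6.411434
Modified duration = D / (1 + y/m) = 6.411434 / (1 + 0.056000) = 6.071434


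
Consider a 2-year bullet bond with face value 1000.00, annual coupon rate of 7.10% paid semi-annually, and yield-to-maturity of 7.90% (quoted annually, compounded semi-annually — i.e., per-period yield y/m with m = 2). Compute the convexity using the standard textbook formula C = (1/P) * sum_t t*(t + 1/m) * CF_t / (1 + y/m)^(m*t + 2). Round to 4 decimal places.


Answer: Convexity = 4.3156

Derivation:
Coupon per period c = face * coupon_rate / m = 35.500000
Periods per year m = 2; per-period yield y/m = 0.039500
Number of cashflows N = 4
Cashflows (t years, CF_t, discount factor 1/(1+y/m)^(m*t), PV):
  t = 0.5000: CF_t = 35.500000, DF = 0.962001, PV = 34.151034
  t = 1.0000: CF_t = 35.500000, DF = 0.925446, PV = 32.853328
  t = 1.5000: CF_t = 35.500000, DF = 0.890280, PV = 31.604933
  t = 2.0000: CF_t = 1035.500000, DF = 0.856450, PV = 886.853999
Price P = sum_t PV_t = 985.463293
Convexity numerator sum_t t*(t + 1/m) * CF_t / (1+y/m)^(m*t + 2):
  t = 0.5000: term = 15.802466
  t = 1.0000: term = 45.605964
  t = 1.5000: term = 87.745962
  t = 2.0000: term = 4103.676767
Convexity = (1/P) * sum = 4252.831160 / 985.463293 = 4.315565
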